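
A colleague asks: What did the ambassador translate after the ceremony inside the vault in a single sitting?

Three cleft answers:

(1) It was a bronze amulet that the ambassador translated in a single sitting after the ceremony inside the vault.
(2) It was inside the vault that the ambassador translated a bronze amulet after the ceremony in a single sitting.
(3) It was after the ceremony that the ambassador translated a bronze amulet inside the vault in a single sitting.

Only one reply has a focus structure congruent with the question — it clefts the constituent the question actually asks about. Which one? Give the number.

The question word "what" targets the direct object.
Option (1) clefts "a bronze amulet" — that matches what the question asks about.
Option (2) clefts "inside the vault" — the location, not what was asked.
Option (3) clefts "after the ceremony" — the time, not what was asked.
So the congruent reply is (1).

1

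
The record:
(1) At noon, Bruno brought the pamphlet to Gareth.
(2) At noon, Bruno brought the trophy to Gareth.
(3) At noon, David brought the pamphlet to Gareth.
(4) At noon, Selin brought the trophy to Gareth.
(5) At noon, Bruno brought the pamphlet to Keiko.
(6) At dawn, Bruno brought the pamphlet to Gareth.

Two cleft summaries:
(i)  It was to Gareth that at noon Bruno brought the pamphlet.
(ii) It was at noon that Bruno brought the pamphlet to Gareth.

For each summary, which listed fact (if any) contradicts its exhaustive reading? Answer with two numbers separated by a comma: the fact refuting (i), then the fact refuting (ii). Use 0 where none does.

(i): focus "Gareth". Looking for same agent, thing, setting (Bruno / the pamphlet / at noon) with some other recipient — fact (5) has Keiko there. Refuted.
(ii): focus "at noon". Looking for same agent, thing, recipient (Bruno / the pamphlet / Gareth) with some other setting — fact (6) has at dawn there. Refuted.

5, 6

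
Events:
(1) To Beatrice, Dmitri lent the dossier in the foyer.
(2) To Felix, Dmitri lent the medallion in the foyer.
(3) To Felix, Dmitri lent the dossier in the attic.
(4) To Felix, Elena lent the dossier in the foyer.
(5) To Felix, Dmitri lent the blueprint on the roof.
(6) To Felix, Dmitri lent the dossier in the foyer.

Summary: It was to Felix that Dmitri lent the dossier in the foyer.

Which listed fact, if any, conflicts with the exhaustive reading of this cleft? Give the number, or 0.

Focus of the cleft: "Felix" (the recipient). Presupposed background: Dmitri as agent and the dossier as thing and in the foyer as setting.
The exhaustive reading says no other recipient fits that background.
Fact (1) shares the background but with recipient = Beatrice; exhaustivity is violated.

1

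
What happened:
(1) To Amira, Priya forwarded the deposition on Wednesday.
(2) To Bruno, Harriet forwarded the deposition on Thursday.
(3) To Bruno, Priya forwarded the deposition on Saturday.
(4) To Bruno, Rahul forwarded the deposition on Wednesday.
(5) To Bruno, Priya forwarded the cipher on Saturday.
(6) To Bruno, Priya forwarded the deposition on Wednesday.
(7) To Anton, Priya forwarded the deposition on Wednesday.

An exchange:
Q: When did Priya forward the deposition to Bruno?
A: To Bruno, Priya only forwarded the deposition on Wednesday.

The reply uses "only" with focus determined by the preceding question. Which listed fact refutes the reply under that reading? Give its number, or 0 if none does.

3

Answering "When did ...?" puts focus on the setting — here, "on Wednesday".
"Only" then excludes alternative settings while the background — agent = Priya, thing = the deposition, recipient = Bruno — is held fixed.
Fact (3) keeps agent = Priya, thing = the deposition, recipient = Bruno but has setting = on Saturday; that refutes the reply.
(Fact (1) would refute a reading with focus on the recipient — but that is not what the question asks.)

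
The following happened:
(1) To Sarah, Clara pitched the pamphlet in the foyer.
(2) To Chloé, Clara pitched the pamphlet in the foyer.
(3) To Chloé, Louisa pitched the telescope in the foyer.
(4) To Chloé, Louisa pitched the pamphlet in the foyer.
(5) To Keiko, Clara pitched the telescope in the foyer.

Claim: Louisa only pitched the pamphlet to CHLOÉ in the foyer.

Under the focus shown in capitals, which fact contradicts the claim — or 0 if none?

The capitals mark "Chloé" as focus. So "only" rules out other recipients, with the rest (agent = Louisa, thing = the pamphlet, setting = in the foyer) as background.
No fact matches agent = Louisa, thing = the pamphlet, setting = in the foyer with a different recipient — every other fact differs on at least one backgrounded slot. So no fact refutes it.

0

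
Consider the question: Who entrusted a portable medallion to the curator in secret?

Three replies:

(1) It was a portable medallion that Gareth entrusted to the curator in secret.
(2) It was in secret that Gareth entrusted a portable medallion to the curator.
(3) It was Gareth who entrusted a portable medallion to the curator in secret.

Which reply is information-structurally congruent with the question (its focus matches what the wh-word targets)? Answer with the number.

3

The question word "who" targets the subject (agent).
Option (1) clefts "a portable medallion" — the direct object, not what was asked.
Option (2) clefts "in secret" — the manner, not what was asked.
Option (3) clefts "Gareth" — that matches what the question asks about.
So the congruent reply is (3).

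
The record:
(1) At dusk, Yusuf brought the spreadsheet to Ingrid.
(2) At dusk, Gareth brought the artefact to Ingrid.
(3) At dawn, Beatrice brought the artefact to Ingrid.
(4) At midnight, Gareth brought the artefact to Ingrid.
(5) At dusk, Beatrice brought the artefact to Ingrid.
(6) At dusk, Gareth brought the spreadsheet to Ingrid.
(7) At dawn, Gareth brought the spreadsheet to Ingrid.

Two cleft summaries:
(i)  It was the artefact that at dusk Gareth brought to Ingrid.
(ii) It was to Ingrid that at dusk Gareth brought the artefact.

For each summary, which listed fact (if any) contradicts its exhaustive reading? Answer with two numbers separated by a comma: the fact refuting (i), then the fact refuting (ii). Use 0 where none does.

Summary (i) focuses "the artefact" (the thing); background same agent, recipient, setting (Gareth / Ingrid / at dusk). Fact (6) matches that background with thing = the spreadsheet — refutes (i).
Summary (ii) focuses "Ingrid" (the recipient); background same agent, thing, setting (Gareth / the artefact / at dusk). No fact matches that background with a different recipient, so 0.

6, 0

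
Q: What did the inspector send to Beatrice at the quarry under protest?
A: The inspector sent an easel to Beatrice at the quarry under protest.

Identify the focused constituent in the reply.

an easel

The wh-word "what" asks about the direct object.
In the answer, "the inspector", "to Beatrice", "under protest" and "at the quarry" are given — repeated from the question.
The constituent filling the direct object gap is "an easel"; that is the focus and would carry nuclear stress.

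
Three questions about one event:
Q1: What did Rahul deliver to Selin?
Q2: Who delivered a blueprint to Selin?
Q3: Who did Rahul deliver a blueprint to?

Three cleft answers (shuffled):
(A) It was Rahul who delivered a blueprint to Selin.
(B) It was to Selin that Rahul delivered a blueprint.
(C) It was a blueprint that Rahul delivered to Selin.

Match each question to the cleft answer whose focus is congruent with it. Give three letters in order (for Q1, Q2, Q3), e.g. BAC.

Q1 asks about the direct object; cleft (C) focuses "a blueprint", which is the direct object — so Q1 → C.
Q2 asks about the subject (agent); cleft (A) focuses "Rahul", which is the subject (agent) — so Q2 → A.
Q3 asks about the recipient; cleft (B) focuses "to Selin", which is the recipient — so Q3 → B.
Mapping: Q1→C, Q2→A, Q3→B.

CAB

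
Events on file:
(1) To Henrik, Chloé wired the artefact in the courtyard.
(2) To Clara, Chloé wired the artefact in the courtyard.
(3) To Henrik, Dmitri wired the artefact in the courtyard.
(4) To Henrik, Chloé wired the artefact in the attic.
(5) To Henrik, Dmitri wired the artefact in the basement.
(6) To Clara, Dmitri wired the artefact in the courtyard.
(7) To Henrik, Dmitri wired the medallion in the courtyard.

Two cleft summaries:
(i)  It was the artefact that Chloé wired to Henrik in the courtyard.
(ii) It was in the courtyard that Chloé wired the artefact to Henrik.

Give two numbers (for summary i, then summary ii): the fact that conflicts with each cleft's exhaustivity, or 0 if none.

Summary (i) focuses "the artefact" (the thing); background Chloé as agent and Henrik as recipient and in the courtyard as setting. No fact matches that background with a different thing, so 0.
Summary (ii) focuses "in the courtyard" (the setting); background Chloé as agent and the artefact as thing and Henrik as recipient. Fact (4) matches that background with setting = in the attic — refutes (ii).

0, 4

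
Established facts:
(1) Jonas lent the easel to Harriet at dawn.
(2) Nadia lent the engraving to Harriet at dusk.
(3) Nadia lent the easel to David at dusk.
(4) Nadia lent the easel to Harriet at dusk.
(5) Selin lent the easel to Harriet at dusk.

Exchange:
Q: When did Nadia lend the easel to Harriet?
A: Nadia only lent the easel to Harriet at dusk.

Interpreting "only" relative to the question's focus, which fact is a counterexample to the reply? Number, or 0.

The question "When did ...?" targets the setting, so in the reply the focus falls on "at dusk".
So "only" ranges over settings; the rest (agent = Nadia, thing = the easel, recipient = Harriet) is presupposed.
No listed fact shares that background with another setting. Nothing contradicts the reply.
(Fact (2) would refute a reading with focus on the thing — but that is not what the question asks.)

0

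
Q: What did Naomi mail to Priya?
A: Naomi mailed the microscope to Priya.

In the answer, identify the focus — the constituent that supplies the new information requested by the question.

the microscope

The wh-word "what" asks about the direct object.
In the answer, "Naomi" and "to Priya" are given — repeated from the question.
The constituent filling the direct object gap is "the microscope"; that is the focus and would carry nuclear stress.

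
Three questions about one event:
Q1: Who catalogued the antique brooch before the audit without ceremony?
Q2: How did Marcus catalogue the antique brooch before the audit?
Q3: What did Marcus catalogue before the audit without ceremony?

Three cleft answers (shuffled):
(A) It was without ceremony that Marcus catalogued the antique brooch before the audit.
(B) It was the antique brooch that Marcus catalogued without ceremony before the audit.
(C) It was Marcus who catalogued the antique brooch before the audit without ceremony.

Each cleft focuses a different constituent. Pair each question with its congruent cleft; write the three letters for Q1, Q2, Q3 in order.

Q1 asks about the subject (agent); cleft (C) focuses "Marcus", which is the subject (agent) — so Q1 → C.
Q2 asks about the manner; cleft (A) focuses "without ceremony", which is the manner — so Q2 → A.
Q3 asks about the direct object; cleft (B) focuses "the antique brooch", which is the direct object — so Q3 → B.
Mapping: Q1→C, Q2→A, Q3→B.

CAB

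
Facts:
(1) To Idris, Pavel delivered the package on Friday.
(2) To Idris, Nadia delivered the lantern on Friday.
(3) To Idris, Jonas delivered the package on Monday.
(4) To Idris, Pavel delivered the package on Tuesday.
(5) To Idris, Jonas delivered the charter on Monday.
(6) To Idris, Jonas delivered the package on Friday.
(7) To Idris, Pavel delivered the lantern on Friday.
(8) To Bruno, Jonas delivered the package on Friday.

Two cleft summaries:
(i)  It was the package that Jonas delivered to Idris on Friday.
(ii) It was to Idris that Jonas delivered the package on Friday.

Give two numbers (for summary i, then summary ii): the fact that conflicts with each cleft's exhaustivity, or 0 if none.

0, 8

Summary (i) focuses "the package" (the thing); background Jonas as agent and Idris as recipient and on Friday as setting. No fact matches that background with a different thing, so 0.
Summary (ii) focuses "Idris" (the recipient); background Jonas as agent and the package as thing and on Friday as setting. Fact (8) matches that background with recipient = Bruno — refutes (ii).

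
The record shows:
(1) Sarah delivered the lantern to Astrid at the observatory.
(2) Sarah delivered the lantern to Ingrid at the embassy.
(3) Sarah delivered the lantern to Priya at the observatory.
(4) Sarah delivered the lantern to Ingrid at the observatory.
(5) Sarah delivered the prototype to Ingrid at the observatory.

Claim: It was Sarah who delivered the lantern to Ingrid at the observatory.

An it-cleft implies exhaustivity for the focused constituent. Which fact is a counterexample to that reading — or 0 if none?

0

Focus of the cleft: "Sarah" (the agent). Presupposed background: same thing, recipient, setting (the lantern / Ingrid / at the observatory).
Exhaustivity: Sarah is the only agent satisfying that background.
No listed fact matches the background with a different agent. Exhaustivity holds.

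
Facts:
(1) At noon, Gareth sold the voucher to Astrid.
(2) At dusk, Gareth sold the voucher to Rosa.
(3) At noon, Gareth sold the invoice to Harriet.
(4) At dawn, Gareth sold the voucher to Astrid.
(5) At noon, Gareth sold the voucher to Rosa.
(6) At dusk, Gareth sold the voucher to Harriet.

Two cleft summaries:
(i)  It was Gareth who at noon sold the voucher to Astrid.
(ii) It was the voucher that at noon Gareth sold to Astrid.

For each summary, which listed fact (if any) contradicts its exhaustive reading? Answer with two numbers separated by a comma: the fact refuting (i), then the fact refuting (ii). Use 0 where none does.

0, 0

Summary (i) focuses "Gareth" (the agent); background the voucher as thing and Astrid as recipient and at noon as setting. No fact matches that background with a different agent, so 0.
Summary (ii) focuses "the voucher" (the thing); background Gareth as agent and Astrid as recipient and at noon as setting. No fact matches that background with a different thing, so 0.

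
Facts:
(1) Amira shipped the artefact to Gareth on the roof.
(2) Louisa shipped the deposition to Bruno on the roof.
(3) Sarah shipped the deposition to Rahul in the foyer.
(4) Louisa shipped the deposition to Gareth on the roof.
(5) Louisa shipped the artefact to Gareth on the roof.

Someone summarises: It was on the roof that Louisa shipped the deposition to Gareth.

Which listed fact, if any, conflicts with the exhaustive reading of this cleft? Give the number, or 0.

Focus of the cleft: "on the roof" (the setting). Presupposed background: same agent, thing, recipient (Louisa / the deposition / Gareth).
The exhaustive reading says no other setting fits that background.
No listed fact matches the background with a different setting. Exhaustivity holds.

0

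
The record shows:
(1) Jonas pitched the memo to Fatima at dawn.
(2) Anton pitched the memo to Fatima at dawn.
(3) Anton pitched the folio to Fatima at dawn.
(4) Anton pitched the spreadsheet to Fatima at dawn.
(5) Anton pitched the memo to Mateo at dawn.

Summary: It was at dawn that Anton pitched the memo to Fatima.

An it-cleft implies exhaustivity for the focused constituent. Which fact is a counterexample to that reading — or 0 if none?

The cleft puts "at dawn" in focus and presupposes the open proposition with same agent, thing, recipient (Anton / the memo / Fatima).
Exhaustivity: at dawn is the only setting satisfying that background.
No listed fact matches the background with a different setting. Exhaustivity holds.

0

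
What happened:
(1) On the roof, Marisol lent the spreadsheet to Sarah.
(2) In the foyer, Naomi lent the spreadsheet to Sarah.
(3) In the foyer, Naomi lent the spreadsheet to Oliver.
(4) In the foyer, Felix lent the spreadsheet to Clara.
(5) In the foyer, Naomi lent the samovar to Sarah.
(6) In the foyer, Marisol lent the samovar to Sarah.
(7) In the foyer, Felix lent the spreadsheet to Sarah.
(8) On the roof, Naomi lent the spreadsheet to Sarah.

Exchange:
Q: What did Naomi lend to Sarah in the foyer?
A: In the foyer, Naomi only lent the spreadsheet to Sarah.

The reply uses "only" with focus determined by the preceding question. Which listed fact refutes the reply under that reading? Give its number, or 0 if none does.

5

The question "What did ...?" targets the thing, so in the reply the focus falls on "the spreadsheet".
"Only" then excludes alternative things while the background — same agent, recipient, setting (Naomi / Sarah / in the foyer) — is held fixed.
Fact (5) keeps same agent, recipient, setting (Naomi / Sarah / in the foyer) but has thing = the samovar; that refutes the reply.
(Fact (3) would refute a reading with focus on the recipient — but that is not what the question asks.)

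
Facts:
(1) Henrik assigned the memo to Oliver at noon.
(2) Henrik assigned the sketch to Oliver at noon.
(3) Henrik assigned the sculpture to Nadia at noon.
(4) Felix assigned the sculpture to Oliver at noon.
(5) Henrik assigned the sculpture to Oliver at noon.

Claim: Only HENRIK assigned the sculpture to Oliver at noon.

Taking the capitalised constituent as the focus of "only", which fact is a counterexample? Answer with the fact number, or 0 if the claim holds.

4

Focus (in capitals) is "Henrik" — the agent. "Only" excludes alternative agents while holding fixed thing = the sculpture, recipient = Oliver, setting = at noon.
Fact (4) matches on thing = the sculpture, recipient = Oliver, setting = at noon, but has agent = Felix instead. That refutes the claim.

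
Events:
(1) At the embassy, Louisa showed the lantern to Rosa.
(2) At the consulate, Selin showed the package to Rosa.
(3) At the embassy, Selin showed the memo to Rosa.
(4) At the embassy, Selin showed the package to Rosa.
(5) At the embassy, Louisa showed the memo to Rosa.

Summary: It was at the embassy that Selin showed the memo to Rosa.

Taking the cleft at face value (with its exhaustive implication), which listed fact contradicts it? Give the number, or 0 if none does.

Focus of the cleft: "at the embassy" (the setting). Presupposed background: agent = Selin, thing = the memo, recipient = Rosa.
The exhaustive reading says no other setting fits that background.
Every other fact differs from the presupposition on some backgrounded slot, so none challenges the exhaustivity.

0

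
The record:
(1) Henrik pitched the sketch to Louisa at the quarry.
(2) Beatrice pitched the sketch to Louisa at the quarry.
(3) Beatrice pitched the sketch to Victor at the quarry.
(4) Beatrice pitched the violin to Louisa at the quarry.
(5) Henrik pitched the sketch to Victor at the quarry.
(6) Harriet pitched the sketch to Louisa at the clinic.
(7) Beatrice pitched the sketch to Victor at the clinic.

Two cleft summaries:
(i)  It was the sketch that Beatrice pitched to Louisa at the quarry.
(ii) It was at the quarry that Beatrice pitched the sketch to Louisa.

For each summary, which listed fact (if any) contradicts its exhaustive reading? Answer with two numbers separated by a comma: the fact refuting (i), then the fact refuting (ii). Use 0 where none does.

4, 0

Summary (i) focuses "the sketch" (the thing); background agent = Beatrice, recipient = Louisa, setting = at the quarry. Fact (4) matches that background with thing = the violin — refutes (i).
Summary (ii) focuses "at the quarry" (the setting); background agent = Beatrice, thing = the sketch, recipient = Louisa. No fact matches that background with a different setting, so 0.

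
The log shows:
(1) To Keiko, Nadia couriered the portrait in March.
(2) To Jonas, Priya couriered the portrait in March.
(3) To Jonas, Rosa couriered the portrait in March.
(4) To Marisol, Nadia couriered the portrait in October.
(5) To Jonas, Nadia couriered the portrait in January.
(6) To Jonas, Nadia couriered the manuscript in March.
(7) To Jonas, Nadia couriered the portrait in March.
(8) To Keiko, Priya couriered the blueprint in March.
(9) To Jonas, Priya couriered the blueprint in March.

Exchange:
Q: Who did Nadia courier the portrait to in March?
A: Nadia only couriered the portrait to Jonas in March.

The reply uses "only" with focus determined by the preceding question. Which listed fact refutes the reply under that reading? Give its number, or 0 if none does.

The question "Who did ... to ...?" targets the recipient, so in the reply the focus falls on "Jonas".
So "only" ranges over recipients; the rest (agent = Nadia, thing = the portrait, setting = in March) is presupposed.
Fact (1) shares the background with a different recipient (Keiko) — counterexample.
(Fact (6) would refute a reading with focus on the thing — but that is not what the question asks.)

1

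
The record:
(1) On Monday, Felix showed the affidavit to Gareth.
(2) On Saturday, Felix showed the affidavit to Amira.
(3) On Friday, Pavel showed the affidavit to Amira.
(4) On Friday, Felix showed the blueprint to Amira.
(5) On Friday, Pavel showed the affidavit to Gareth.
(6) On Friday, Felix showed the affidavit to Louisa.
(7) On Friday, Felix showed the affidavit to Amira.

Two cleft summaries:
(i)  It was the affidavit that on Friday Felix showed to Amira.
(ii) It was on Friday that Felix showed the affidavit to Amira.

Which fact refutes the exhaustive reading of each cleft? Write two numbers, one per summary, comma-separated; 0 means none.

(i): focus "the affidavit". Looking for Felix as agent and Amira as recipient and on Friday as setting with some other thing — fact (4) has the blueprint there. Refuted.
(ii): focus "on Friday". Looking for Felix as agent and the affidavit as thing and Amira as recipient with some other setting — fact (2) has on Saturday there. Refuted.

4, 2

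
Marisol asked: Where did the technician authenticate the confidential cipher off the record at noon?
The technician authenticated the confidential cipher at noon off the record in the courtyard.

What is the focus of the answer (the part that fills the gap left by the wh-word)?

The wh-word "where" asks about the location.
In the answer, "the technician", "the confidential cipher", "at noon" and "off the record" are given — repeated from the question.
The constituent filling the location gap is "in the courtyard"; that is the focus and would carry nuclear stress.

in the courtyard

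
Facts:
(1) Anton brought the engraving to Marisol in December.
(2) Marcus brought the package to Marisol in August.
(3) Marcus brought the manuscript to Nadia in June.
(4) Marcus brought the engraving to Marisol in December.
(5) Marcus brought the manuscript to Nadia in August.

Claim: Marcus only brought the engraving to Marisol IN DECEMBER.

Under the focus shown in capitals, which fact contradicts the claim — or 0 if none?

Focus (in capitals) is "in December" — the setting. "Only" excludes alternative settings while holding fixed agent = Marcus, thing = the engraving, recipient = Marisol.
Every other fact changes something in the background, not just the setting. Nothing refutes the claim.

0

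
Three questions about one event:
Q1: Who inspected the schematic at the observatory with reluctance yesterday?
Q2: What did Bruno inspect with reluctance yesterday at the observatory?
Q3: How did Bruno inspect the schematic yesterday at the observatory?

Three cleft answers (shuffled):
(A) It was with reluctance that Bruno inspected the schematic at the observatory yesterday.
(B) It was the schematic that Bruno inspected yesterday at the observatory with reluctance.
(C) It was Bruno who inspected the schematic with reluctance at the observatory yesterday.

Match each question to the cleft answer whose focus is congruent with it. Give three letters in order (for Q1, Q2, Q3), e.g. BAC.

Q1 asks about the subject (agent); cleft (C) focuses "Bruno", which is the subject (agent) — so Q1 → C.
Q2 asks about the direct object; cleft (B) focuses "the schematic", which is the direct object — so Q2 → B.
Q3 asks about the manner; cleft (A) focuses "with reluctance", which is the manner — so Q3 → A.
Mapping: Q1→C, Q2→B, Q3→A.

CBA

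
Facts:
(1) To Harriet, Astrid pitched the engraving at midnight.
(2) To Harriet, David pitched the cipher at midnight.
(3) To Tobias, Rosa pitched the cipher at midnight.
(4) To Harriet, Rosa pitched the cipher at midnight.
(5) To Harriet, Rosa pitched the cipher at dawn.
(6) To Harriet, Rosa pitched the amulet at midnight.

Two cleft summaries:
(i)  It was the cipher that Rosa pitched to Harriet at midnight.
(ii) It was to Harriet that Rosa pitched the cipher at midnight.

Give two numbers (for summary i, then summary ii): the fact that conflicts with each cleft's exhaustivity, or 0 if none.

6, 3

(i): focus "the cipher". Looking for Rosa as agent and Harriet as recipient and at midnight as setting with some other thing — fact (6) has the amulet there. Refuted.
(ii): focus "Harriet". Looking for Rosa as agent and the cipher as thing and at midnight as setting with some other recipient — fact (3) has Tobias there. Refuted.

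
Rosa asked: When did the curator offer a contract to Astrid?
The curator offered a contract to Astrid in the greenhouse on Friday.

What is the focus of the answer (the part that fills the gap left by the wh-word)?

The wh-word "when" asks about the time.
In the answer, "the curator", "a contract" and "to Astrid" are given — repeated from the question.
"in the greenhouse" is also new, but it specifies the location, which is not what the question asks about — so it is not the focus.
The constituent filling the time gap is "on Friday"; that is the focus.

on Friday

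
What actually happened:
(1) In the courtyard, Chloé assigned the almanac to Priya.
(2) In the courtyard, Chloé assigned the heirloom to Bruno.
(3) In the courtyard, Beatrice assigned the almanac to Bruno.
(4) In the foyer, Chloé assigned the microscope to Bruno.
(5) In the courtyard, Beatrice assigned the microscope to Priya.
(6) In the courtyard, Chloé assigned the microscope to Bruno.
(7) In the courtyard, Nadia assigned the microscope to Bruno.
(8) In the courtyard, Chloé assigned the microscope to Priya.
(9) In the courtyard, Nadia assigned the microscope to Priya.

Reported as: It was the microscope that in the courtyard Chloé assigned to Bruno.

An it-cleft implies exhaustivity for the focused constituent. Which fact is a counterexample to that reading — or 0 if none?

The cleft puts "the microscope" in focus and presupposes the open proposition with Chloé as agent and Bruno as recipient and in the courtyard as setting.
Exhaustivity: the microscope is the only thing satisfying that background.
But fact (2) also has Chloé as agent and Bruno as recipient and in the courtyard as setting, with thing = the heirloom — so the exhaustive reading fails.

2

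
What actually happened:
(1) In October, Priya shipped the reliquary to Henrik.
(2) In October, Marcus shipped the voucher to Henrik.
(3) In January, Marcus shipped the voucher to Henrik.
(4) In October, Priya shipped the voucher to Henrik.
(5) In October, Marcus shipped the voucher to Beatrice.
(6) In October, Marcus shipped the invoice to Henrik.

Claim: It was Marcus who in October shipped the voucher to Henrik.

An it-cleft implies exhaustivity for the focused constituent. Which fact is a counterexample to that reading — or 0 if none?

The cleft puts "Marcus" in focus and presupposes the open proposition with the voucher as thing and Henrik as recipient and in October as setting.
Exhaustivity: Marcus is the only agent satisfying that background.
Fact (4) shares the background but with agent = Priya; exhaustivity is violated.

4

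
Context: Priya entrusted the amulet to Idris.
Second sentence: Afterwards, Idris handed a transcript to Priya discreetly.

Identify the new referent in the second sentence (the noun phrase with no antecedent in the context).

"Idris" and "Priya" in the second sentence are given — already mentioned in the context.
"a transcript" has no antecedent in the context; it is discourse-new (the indefinite article also signals a new referent).

a transcript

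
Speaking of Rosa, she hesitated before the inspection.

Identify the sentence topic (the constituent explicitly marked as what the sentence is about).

Rosa

The construction explicitly marks "Rosa" as what the sentence is about — the topic.
The remainder of the clause is the comment (what is said about the topic).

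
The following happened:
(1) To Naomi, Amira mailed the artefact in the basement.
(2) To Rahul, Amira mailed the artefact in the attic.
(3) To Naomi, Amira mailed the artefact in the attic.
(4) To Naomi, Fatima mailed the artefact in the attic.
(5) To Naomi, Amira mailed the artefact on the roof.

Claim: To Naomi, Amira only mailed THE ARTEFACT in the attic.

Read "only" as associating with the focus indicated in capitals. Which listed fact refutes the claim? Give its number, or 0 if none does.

0

The capitals mark "the artefact" as focus. So "only" rules out other things, with the rest (Amira as agent and Naomi as recipient and in the attic as setting) as background.
No fact matches Amira as agent and Naomi as recipient and in the attic as setting with a different thing — every other fact differs on at least one backgrounded slot. So no fact refutes it.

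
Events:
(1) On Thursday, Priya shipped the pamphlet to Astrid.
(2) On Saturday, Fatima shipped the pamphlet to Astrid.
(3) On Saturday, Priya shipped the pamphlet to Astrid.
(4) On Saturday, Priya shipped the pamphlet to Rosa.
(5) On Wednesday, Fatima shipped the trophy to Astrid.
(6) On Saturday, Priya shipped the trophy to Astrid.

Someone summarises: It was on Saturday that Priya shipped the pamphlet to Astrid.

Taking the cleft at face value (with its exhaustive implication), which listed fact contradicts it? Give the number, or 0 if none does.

Focus of the cleft: "on Saturday" (the setting). Presupposed background: Priya as agent and the pamphlet as thing and Astrid as recipient.
The exhaustive reading says no other setting fits that background.
Fact (1) shares the background but with setting = on Thursday; exhaustivity is violated.

1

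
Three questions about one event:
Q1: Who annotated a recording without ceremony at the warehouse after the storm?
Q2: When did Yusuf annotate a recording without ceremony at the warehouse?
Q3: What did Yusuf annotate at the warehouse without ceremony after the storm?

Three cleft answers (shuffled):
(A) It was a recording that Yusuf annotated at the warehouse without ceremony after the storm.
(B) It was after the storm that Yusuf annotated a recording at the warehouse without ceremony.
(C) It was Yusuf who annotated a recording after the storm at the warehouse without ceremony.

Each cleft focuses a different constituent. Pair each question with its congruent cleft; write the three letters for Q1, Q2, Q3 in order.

CBA

Q1 asks about the subject (agent); cleft (C) focuses "Yusuf", which is the subject (agent) — so Q1 → C.
Q2 asks about the time; cleft (B) focuses "after the storm", which is the time — so Q2 → B.
Q3 asks about the direct object; cleft (A) focuses "a recording", which is the direct object — so Q3 → A.
Mapping: Q1→C, Q2→B, Q3→A.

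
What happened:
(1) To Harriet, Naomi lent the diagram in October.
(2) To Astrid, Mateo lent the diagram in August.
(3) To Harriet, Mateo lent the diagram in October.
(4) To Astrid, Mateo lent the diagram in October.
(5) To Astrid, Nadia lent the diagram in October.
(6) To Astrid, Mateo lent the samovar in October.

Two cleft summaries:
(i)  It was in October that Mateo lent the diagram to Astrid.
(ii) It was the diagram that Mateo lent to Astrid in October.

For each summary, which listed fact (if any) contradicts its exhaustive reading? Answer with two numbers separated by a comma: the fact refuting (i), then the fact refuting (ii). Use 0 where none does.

2, 6

Summary (i) focuses "in October" (the setting); background same agent, thing, recipient (Mateo / the diagram / Astrid). Fact (2) matches that background with setting = in August — refutes (i).
Summary (ii) focuses "the diagram" (the thing); background same agent, recipient, setting (Mateo / Astrid / in October). Fact (6) matches that background with thing = the samovar — refutes (ii).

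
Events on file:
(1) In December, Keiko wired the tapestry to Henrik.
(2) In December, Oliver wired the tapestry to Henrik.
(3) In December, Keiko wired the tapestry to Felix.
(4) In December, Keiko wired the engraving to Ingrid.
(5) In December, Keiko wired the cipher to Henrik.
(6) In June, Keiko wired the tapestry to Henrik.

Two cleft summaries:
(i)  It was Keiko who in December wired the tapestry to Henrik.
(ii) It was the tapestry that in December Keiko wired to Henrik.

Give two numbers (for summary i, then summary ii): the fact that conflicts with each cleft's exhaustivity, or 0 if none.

(i): focus "Keiko". Looking for same thing, recipient, setting (the tapestry / Henrik / in December) with some other agent — fact (2) has Oliver there. Refuted.
(ii): focus "the tapestry". Looking for same agent, recipient, setting (Keiko / Henrik / in December) with some other thing — fact (5) has the cipher there. Refuted.

2, 5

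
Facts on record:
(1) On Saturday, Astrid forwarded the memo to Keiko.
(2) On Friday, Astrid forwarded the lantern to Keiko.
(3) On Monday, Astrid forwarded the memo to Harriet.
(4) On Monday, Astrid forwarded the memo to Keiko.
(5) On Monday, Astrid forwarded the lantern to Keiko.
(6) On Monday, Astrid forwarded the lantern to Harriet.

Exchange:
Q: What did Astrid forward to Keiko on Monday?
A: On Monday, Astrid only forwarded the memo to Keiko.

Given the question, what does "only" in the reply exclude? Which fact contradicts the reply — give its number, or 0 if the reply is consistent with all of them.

5

Answering "What did ...?" puts focus on the thing — here, "the memo".
So "only" ranges over things; the rest (agent = Astrid, recipient = Keiko, setting = on Monday) is presupposed.
Fact (5) keeps agent = Astrid, recipient = Keiko, setting = on Monday but has thing = the lantern; that refutes the reply.
(Fact (3) would refute a reading with focus on the recipient — but that is not what the question asks.)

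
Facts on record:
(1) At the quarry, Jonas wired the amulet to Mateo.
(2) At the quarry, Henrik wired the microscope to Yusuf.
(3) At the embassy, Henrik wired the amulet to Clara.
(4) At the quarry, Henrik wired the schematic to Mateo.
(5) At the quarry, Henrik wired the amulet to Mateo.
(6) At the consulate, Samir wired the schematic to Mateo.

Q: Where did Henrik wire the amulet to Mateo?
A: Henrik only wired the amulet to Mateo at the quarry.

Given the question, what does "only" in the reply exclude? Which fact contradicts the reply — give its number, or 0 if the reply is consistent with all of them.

0

The question "Where did ...?" targets the setting, so in the reply the focus falls on "at the quarry".
"Only" then excludes alternative settings while the background — agent = Henrik, thing = the amulet, recipient = Mateo — is held fixed.
No fact keeps agent = Henrik, thing = the amulet, recipient = Mateo while changing the setting; every other fact differs on something backgrounded. The reply stands.
(Fact (4) would refute a reading with focus on the thing — but that is not what the question asks.)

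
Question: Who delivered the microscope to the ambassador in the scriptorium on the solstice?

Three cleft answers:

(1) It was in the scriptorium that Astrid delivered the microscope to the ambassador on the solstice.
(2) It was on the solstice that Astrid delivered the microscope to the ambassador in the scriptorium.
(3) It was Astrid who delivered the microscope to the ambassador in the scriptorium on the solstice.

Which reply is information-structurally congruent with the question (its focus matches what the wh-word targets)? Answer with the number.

3

The question word "who" targets the subject (agent).
Option (1) clefts "in the scriptorium" — the location, not what was asked.
Option (2) clefts "on the solstice" — the time, not what was asked.
Option (3) clefts "Astrid" — that matches what the question asks about.
So the congruent reply is (3).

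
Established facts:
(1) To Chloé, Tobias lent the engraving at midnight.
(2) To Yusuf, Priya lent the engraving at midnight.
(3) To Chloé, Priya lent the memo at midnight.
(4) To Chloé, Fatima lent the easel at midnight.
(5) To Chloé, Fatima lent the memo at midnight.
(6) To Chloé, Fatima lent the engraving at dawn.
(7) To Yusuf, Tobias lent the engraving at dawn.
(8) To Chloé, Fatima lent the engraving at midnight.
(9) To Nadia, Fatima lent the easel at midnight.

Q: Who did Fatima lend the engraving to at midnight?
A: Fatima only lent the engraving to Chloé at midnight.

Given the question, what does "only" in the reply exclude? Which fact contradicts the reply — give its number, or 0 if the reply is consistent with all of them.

0

Answering "Who did ... to ...?" puts focus on the recipient — here, "Chloé".
"Only" then excludes alternative recipients while the background — same agent, thing, setting (Fatima / the engraving / at midnight) — is held fixed.
No fact keeps same agent, thing, setting (Fatima / the engraving / at midnight) while changing the recipient; every other fact differs on something backgrounded. The reply stands.
(Fact (6) would refute a reading with focus on the setting — but that is not what the question asks.)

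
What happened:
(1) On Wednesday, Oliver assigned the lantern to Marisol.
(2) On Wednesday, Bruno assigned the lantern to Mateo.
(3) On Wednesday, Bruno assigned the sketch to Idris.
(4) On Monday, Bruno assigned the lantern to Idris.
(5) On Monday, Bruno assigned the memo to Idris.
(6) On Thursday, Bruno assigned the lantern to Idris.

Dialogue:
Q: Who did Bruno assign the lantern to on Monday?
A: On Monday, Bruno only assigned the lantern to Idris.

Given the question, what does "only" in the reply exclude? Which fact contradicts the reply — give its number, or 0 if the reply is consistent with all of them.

0

Answering "Who did ... to ...?" puts focus on the recipient — here, "Idris".
So "only" ranges over recipients; the rest (Bruno as agent and the lantern as thing and on Monday as setting) is presupposed.
No fact keeps Bruno as agent and the lantern as thing and on Monday as setting while changing the recipient; every other fact differs on something backgrounded. The reply stands.
(Fact (5) would refute a reading with focus on the thing — but that is not what the question asks.)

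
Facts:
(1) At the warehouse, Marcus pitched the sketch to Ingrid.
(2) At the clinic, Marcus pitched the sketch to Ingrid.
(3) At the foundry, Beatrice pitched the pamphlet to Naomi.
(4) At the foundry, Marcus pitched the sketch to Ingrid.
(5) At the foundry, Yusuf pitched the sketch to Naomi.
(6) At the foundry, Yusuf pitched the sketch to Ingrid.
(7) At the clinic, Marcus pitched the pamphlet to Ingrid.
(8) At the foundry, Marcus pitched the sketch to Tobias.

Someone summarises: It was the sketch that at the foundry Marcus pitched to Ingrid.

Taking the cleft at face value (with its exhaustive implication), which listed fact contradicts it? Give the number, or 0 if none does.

Focus of the cleft: "the sketch" (the thing). Presupposed background: agent = Marcus, recipient = Ingrid, setting = at the foundry.
Exhaustivity: the sketch is the only thing satisfying that background.
Every other fact differs from the presupposition on some backgrounded slot, so none challenges the exhaustivity.

0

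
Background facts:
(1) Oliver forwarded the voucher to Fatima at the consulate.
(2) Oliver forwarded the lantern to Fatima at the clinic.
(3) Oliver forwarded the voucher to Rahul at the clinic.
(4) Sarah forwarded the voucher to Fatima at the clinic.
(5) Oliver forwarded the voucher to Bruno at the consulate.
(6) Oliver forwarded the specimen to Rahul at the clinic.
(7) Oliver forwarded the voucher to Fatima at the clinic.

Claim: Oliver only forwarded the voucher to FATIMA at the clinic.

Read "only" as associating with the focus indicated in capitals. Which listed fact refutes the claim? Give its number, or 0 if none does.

Focus (in capitals) is "Fatima" — the recipient. "Only" excludes alternative recipients while holding fixed Oliver as agent and the voucher as thing and at the clinic as setting.
Fact (3) matches on Oliver as agent and the voucher as thing and at the clinic as setting, but has recipient = Rahul instead. That refutes the claim.

3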